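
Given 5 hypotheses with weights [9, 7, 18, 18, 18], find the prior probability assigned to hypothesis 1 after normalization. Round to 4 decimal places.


To normalize, divide each weight by the sum of all weights.
Sum = 70
Prior(H1) = 9/70 = 0.1286

0.1286


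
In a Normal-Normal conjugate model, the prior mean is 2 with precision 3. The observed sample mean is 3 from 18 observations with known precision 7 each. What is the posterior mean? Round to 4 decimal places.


Posterior precision = tau0 + n*tau = 3 + 18*7 = 129
Posterior mean = (tau0*mu0 + n*tau*xbar) / posterior_precision
= (3*2 + 18*7*3) / 129
= 384 / 129 = 2.9767

2.9767


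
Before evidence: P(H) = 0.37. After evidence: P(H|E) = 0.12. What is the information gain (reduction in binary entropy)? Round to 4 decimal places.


Prior entropy = 0.9507
Posterior entropy = 0.5294
Information gain = 0.9507 - 0.5294 = 0.4213

0.4213


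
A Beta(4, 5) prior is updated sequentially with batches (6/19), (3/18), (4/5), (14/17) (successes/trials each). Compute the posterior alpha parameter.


Sequential conjugate updating is equivalent to a single batch update.
Total successes across all batches = 27
alpha_posterior = alpha_prior + total_successes = 4 + 27
= 31

31


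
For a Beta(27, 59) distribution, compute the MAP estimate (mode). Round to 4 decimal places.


MAP = mode = (a-1)/(a+b-2)
= (27-1)/(27+59-2)
= 26/84 = 0.3095

0.3095


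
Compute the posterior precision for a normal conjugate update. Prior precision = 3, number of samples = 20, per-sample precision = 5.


tau_post = tau_0 + n * tau
= 3 + 20 * 5 = 103

103


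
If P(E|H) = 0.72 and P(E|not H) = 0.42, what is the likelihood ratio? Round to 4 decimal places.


Likelihood ratio = P(E|H) / P(E|not H)
= 0.72 / 0.42
= 1.7143

1.7143


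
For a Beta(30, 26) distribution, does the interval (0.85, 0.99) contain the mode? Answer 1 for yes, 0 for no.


Mode of Beta(a,b) = (a-1)/(a+b-2)
= (30-1)/(30+26-2) = 0.537
Check: 0.85 <= 0.537 <= 0.99?
Result: 0

0


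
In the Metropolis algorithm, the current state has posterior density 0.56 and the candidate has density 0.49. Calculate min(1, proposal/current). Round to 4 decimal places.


Ratio = 0.49/0.56 = 0.875
Acceptance probability = min(1, 0.875)
= 0.875

0.875


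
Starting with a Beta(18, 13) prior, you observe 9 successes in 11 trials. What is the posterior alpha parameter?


For a Beta-Binomial conjugate model:
Posterior alpha = prior alpha + number of successes
= 18 + 9 = 27

27


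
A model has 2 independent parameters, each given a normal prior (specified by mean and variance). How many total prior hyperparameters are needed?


Each normal prior needs 2 hyperparameters (mean and variance).
Total = 2 * 2 = 4

4


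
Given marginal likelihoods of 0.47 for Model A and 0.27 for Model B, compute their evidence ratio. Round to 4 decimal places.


Ratio = ML(A) / ML(B) = 0.47/0.27
= 1.7407

1.7407


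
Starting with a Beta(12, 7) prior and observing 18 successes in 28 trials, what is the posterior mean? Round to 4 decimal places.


Posterior parameters: alpha = 12 + 18 = 30
beta = 7 + 10 = 17
Posterior mean = alpha / (alpha + beta) = 30 / 47
= 0.6383

0.6383


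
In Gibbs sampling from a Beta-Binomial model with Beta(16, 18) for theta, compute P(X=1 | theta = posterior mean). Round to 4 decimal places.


Posterior mean = alpha/(alpha+beta) = 16/34 = 0.4706
P(X=1|theta=mean) = theta = 0.4706

0.4706


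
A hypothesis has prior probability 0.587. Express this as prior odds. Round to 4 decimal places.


Odds = P(H) / P(not H) = 0.587 / 0.413
= 1.4213

1.4213


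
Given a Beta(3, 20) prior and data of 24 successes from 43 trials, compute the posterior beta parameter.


Number of failures = 43 - 24 = 19
Posterior beta = 20 + 19 = 39

39


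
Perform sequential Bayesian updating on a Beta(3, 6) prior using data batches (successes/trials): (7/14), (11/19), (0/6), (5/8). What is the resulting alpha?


Accumulate successes: 23
Posterior alpha = prior alpha + sum of successes
= 3 + 23 = 26

26


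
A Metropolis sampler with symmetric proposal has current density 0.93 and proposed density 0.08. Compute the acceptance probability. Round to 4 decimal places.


For symmetric proposals, acceptance = min(1, pi(x*)/pi(x))
= min(1, 0.08/0.93)
= min(1, 0.086) = 0.086

0.086


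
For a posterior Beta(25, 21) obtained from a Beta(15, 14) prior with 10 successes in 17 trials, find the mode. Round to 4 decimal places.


Mode = (alpha - 1) / (alpha + beta - 2)
= 24 / 44
= 0.5455

0.5455


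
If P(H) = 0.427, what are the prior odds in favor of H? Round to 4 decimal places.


Prior odds = P(H) / (1 - P(H))
= 0.427 / 0.573
= 0.7452

0.7452


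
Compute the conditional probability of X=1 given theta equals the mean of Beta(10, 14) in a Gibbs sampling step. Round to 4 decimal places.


Mean of Beta(10, 14) = 0.4167
P(X=1 | theta=0.4167) = 0.4167

0.4167


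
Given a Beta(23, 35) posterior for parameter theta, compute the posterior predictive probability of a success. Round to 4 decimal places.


For a Beta-Bernoulli model, the predictive probability is the mean:
P(success) = 23/(23+35) = 23/58 = 0.3966

0.3966


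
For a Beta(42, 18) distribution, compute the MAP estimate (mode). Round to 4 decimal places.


MAP = mode = (a-1)/(a+b-2)
= (42-1)/(42+18-2)
= 41/58 = 0.7069

0.7069


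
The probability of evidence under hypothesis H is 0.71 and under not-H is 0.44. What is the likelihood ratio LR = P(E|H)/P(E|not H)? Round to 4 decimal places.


LR = 0.71 / 0.44
= 1.6136

1.6136


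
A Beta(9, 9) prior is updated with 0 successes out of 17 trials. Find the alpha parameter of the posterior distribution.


In the Beta-Binomial conjugate update:
alpha_post = alpha_prior + successes
= 9 + 0
= 9

9


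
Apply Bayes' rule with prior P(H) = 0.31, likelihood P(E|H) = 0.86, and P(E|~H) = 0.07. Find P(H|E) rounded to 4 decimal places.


Step 1: Compute marginal P(E) = P(E|H)P(H) + P(E|~H)P(~H)
= 0.86*0.31 + 0.07*0.69 = 0.3149
Step 2: P(H|E) = P(E|H)P(H)/P(E) = 0.2666/0.3149
= 0.8466

0.8466


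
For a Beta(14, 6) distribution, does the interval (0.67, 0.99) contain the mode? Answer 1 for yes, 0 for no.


Mode of Beta(a,b) = (a-1)/(a+b-2)
= (14-1)/(14+6-2) = 0.7222
Check: 0.67 <= 0.7222 <= 0.99?
Result: 1

1


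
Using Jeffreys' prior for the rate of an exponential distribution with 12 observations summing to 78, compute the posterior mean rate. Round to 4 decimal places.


Jeffreys' prior leads to posterior Gamma(12, 78).
Mean = 12/78 = 0.1538

0.1538


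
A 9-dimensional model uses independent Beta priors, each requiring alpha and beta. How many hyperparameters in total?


Per parameter: 2 (alpha and beta).
Total = 9 * 2 = 18

18


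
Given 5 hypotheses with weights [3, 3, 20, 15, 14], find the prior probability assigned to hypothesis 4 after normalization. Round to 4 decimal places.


To normalize, divide each weight by the sum of all weights.
Sum = 55
Prior(H4) = 15/55 = 0.2727

0.2727


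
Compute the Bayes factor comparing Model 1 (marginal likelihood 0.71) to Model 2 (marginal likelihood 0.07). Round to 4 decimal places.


BF12 = marginal likelihood of M1 / marginal likelihood of M2
= 0.71/0.07
= 10.1429

10.1429


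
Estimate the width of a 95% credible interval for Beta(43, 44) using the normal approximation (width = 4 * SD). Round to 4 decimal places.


For Beta(a,b): Var = ab/((a+b)^2(a+b+1))
Var = 0.0028, SD = 0.0533
Approximate 95% CI width = 4 * 0.0533 = 0.2132

0.2132


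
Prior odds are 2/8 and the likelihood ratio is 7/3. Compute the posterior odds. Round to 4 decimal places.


Posterior odds = prior odds * likelihood ratio
= (2/8) * (7/3)
= 14 / 24
= 0.5833

0.5833


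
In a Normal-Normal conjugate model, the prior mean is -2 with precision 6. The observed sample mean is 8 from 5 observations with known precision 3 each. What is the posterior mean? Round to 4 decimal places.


Posterior precision = tau0 + n*tau = 6 + 5*3 = 21
Posterior mean = (tau0*mu0 + n*tau*xbar) / posterior_precision
= (6*-2 + 5*3*8) / 21
= 108 / 21 = 5.1429

5.1429


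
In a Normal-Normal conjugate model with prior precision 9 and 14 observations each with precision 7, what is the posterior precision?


Posterior precision = prior precision + n * observation precision
= 9 + 14 * 7
= 9 + 98 = 107

107


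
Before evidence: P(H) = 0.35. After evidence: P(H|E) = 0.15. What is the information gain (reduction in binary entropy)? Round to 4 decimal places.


Prior entropy = 0.9341
Posterior entropy = 0.6098
Information gain = 0.9341 - 0.6098 = 0.3242

0.3242


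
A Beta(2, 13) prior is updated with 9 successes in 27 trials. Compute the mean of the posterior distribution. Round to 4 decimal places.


After update: Beta(11, 31)
Mean = 11 / (11 + 31) = 11 / 42
= 0.2619

0.2619


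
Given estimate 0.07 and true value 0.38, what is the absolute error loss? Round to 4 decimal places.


Absolute error = |estimate - true|
= |-0.31| = 0.31

0.31


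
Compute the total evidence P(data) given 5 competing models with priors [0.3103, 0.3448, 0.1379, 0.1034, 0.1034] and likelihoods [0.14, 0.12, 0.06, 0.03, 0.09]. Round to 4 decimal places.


Marginal likelihood = sum P(model_i) * P(data|model_i)
Model 1: 0.3103 * 0.14 = 0.0434
Model 2: 0.3448 * 0.12 = 0.0414
Model 3: 0.1379 * 0.06 = 0.0083
Model 4: 0.1034 * 0.03 = 0.0031
Model 5: 0.1034 * 0.09 = 0.0093
Total = 0.1055

0.1055


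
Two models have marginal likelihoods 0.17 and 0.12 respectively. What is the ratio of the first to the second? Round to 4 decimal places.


Evidence ratio = 0.17 / 0.12
= 1.4167

1.4167


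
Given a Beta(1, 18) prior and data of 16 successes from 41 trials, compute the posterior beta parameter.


Number of failures = 41 - 16 = 25
Posterior beta = 18 + 25 = 43

43


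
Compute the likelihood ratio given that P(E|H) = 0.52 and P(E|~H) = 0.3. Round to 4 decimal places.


LR = P(E|H) / P(E|~H)
= 0.52 / 0.3 = 1.7333

1.7333


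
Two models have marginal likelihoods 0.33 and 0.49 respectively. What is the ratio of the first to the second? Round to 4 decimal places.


Evidence ratio = 0.33 / 0.49
= 0.6735

0.6735


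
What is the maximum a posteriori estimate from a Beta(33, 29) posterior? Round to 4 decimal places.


The MAP estimate equals the mode of the distribution.
Mode of Beta(a,b) = (a-1)/(a+b-2)
= 32/60
= 0.5333

0.5333


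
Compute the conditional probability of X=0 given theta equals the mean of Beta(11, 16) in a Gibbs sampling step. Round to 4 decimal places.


Mean of Beta(11, 16) = 0.4074
P(X=0 | theta=0.4074) = 0.5926

0.5926


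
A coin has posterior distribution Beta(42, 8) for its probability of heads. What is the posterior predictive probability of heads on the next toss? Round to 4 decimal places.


Posterior predictive = E[theta] = alpha/(alpha+beta)
= 42/50
= 0.84

0.84


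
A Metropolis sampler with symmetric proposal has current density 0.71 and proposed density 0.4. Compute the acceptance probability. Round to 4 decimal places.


For symmetric proposals, acceptance = min(1, pi(x*)/pi(x))
= min(1, 0.4/0.71)
= min(1, 0.5634) = 0.5634

0.5634


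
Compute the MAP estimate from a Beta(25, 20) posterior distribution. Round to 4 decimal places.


MAP = mode of Beta distribution
= (alpha - 1)/(alpha + beta - 2)
= (25-1)/(25+20-2)
= 24/43 = 0.5581

0.5581


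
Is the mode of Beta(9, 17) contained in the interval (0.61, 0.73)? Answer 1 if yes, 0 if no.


Mode = (a-1)/(a+b-2) = 8/24 = 0.3333
Interval: (0.61, 0.73)
Contains mode? 0

0


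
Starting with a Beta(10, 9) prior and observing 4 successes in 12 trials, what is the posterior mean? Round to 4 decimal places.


Posterior parameters: alpha = 10 + 4 = 14
beta = 9 + 8 = 17
Posterior mean = alpha / (alpha + beta) = 14 / 31
= 0.4516

0.4516


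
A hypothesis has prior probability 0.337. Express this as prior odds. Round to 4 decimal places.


Odds = P(H) / P(not H) = 0.337 / 0.663
= 0.5083

0.5083


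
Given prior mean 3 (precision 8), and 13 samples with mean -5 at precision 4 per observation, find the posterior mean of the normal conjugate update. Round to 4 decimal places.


The posterior mean is a precision-weighted average of prior and data.
Post. prec. = 8 + 52 = 60
Post. mean = (24 + -260)/60 = -236/60 = -3.9333

-3.9333


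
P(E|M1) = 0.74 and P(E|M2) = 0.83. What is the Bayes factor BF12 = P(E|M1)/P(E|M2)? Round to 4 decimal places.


Bayes factor BF12 = P(E|M1) / P(E|M2)
= 0.74 / 0.83
= 0.8916

0.8916


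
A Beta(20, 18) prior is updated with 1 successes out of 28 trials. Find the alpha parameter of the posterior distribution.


In the Beta-Binomial conjugate update:
alpha_post = alpha_prior + successes
= 20 + 1
= 21

21


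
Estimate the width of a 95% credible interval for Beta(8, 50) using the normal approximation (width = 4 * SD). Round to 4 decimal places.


For Beta(a,b): Var = ab/((a+b)^2(a+b+1))
Var = 0.002, SD = 0.0449
Approximate 95% CI width = 4 * 0.0449 = 0.1796

0.1796


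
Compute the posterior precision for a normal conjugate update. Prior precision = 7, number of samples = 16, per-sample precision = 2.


tau_post = tau_0 + n * tau
= 7 + 16 * 2 = 39

39


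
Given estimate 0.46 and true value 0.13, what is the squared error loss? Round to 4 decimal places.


Squared error = (estimate - true)^2
Difference = 0.33
Loss = 0.33^2 = 0.1089

0.1089


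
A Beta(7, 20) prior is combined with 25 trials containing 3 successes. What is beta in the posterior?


In conjugate updating:
beta_posterior = beta_prior + (n - k)
= 20 + (25 - 3)
= 20 + 22 = 42

42


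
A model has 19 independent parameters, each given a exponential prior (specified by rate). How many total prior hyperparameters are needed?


Each exponential prior needs 1 hyperparameter (rate).
Total = 1 * 19 = 19

19


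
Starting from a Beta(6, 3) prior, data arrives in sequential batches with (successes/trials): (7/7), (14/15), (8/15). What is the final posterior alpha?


In sequential Bayesian updating, we sum all successes.
Total successes = 29
Final alpha = 6 + 29 = 35

35


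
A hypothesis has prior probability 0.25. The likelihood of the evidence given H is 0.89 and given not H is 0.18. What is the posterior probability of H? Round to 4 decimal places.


Using Bayes' theorem:
P(E) = 0.25 * 0.89 + 0.75 * 0.18
P(E) = 0.3575
P(H|E) = (0.25 * 0.89) / 0.3575 = 0.6224

0.6224


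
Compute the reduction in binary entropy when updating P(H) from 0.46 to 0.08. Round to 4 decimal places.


H_before = -p*log2(p) - (1-p)*log2(1-p) for p=0.46: 0.9954
H_after for p=0.08: 0.4022
Reduction = 0.9954 - 0.4022 = 0.5932

0.5932


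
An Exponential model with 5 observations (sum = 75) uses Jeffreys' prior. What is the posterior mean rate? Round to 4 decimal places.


Posterior Gamma(5, 75)
E[lambda] = 5/75 = 0.0667

0.0667


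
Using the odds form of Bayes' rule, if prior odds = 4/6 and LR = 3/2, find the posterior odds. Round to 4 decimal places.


Bayes' rule in odds form: posterior odds = prior odds * LR
= (4 * 3) / (6 * 2)
= 12/12 = 1.0

1.0


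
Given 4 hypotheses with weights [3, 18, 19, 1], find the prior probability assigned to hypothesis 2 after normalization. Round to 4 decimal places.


To normalize, divide each weight by the sum of all weights.
Sum = 41
Prior(H2) = 18/41 = 0.439

0.439


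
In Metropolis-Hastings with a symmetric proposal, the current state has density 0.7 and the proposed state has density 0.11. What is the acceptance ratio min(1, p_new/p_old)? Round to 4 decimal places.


Ratio = p_new / p_old = 0.11 / 0.7 = 0.1571
Acceptance = min(1, 0.1571) = 0.1571

0.1571


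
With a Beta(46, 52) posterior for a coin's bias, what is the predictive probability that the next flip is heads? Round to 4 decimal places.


The predictive probability equals the posterior mean.
P(next = heads) = alpha / (alpha + beta)
= 46 / 98 = 0.4694

0.4694


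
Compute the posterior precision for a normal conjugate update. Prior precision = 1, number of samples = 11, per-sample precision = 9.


tau_post = tau_0 + n * tau
= 1 + 11 * 9 = 100

100


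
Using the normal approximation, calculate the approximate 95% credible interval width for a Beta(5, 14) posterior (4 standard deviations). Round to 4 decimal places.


Var(Beta) = 5*14/(19^2 * 20) = 0.0097
SD = 0.0985
Width ~ 4*SD = 0.3939

0.3939


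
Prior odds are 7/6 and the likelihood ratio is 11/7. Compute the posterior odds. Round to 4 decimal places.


Posterior odds = prior odds * likelihood ratio
= (7/6) * (11/7)
= 77 / 42
= 1.8333

1.8333


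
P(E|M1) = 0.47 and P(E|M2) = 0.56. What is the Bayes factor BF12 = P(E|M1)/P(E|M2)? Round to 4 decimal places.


Bayes factor BF12 = P(E|M1) / P(E|M2)
= 0.47 / 0.56
= 0.8393

0.8393


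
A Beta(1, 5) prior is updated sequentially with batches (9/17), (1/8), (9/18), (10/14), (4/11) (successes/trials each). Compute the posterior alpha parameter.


Sequential conjugate updating is equivalent to a single batch update.
Total successes across all batches = 33
alpha_posterior = alpha_prior + total_successes = 1 + 33
= 34

34


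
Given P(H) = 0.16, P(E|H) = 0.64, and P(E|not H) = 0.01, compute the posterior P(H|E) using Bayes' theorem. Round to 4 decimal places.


By Bayes' theorem: P(H|E) = P(E|H)*P(H) / P(E)
P(E) = P(E|H)*P(H) + P(E|not H)*P(not H)
P(E) = 0.64*0.16 + 0.01*0.84 = 0.1108
P(H|E) = 0.64*0.16 / 0.1108 = 0.9242

0.9242


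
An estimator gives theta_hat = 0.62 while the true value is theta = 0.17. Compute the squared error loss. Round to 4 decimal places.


The squared error loss is (theta_hat - theta)^2
= (0.62 - 0.17)^2
= (0.45)^2 = 0.2025

0.2025


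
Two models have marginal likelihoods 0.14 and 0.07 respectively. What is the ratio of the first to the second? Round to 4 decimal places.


Evidence ratio = 0.14 / 0.07
= 2.0

2.0


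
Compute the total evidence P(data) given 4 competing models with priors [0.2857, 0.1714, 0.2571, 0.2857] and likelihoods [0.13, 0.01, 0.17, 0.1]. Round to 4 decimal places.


Marginal likelihood = sum P(model_i) * P(data|model_i)
Model 1: 0.2857 * 0.13 = 0.0371
Model 2: 0.1714 * 0.01 = 0.0017
Model 3: 0.2571 * 0.17 = 0.0437
Model 4: 0.2857 * 0.1 = 0.0286
Total = 0.1111

0.1111


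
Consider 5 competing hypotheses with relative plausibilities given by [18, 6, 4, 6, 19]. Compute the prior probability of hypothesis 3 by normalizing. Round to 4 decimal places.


Sum of weights = 18 + 6 + 4 + 6 + 19 = 53
Normalized prior for H3 = 4 / 53
= 0.0755

0.0755


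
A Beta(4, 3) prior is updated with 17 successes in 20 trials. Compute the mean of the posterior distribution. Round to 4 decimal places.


After update: Beta(21, 6)
Mean = 21 / (21 + 6) = 21 / 27
= 0.7778

0.7778


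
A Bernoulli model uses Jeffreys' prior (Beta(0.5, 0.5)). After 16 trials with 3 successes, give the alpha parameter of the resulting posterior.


Posterior = Beta(prior_alpha + successes, prior_beta + failures)
= Beta(0.5 + 3, 0.5 + 13)
Posterior alpha = 0.5 + k = 0.5 + 3 = 3.5

3.5


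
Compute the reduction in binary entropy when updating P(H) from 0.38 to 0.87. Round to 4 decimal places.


H_before = -p*log2(p) - (1-p)*log2(1-p) for p=0.38: 0.958
H_after for p=0.87: 0.5574
Reduction = 0.958 - 0.5574 = 0.4006

0.4006


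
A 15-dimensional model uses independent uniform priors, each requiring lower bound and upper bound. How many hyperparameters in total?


Per parameter: 2 (lower bound and upper bound).
Total = 15 * 2 = 30

30


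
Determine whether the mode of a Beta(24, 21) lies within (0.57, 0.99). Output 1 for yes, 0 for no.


First find the mode: (a-1)/(a+b-2) = 0.5349
Is 0.5349 in (0.57, 0.99)? 0

0


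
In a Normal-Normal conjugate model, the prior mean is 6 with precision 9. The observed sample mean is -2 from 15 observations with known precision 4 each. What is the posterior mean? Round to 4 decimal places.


Posterior precision = tau0 + n*tau = 9 + 15*4 = 69
Posterior mean = (tau0*mu0 + n*tau*xbar) / posterior_precision
= (9*6 + 15*4*-2) / 69
= -66 / 69 = -0.9565

-0.9565


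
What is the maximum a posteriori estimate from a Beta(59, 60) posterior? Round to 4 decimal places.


The MAP estimate equals the mode of the distribution.
Mode of Beta(a,b) = (a-1)/(a+b-2)
= 58/117
= 0.4957

0.4957


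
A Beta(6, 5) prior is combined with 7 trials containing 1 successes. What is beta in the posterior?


In conjugate updating:
beta_posterior = beta_prior + (n - k)
= 5 + (7 - 1)
= 5 + 6 = 11

11


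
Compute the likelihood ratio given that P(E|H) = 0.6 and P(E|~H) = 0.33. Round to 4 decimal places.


LR = P(E|H) / P(E|~H)
= 0.6 / 0.33 = 1.8182

1.8182


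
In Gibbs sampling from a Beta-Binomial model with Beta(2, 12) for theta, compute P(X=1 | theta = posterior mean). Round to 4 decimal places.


Posterior mean = alpha/(alpha+beta) = 2/14 = 0.1429
P(X=1|theta=mean) = theta = 0.1429

0.1429


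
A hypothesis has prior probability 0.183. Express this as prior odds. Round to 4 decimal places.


Odds = P(H) / P(not H) = 0.183 / 0.817
= 0.224

0.224


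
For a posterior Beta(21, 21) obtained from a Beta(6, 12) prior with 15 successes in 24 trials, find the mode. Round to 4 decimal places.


Mode = (alpha - 1) / (alpha + beta - 2)
= 20 / 40
= 0.5

0.5


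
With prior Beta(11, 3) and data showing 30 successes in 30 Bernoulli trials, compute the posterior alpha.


Conjugate update: alpha_posterior = alpha_prior + k
= 11 + 30 = 41

41


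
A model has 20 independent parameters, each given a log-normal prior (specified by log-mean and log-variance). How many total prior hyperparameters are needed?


Each log-normal prior needs 2 hyperparameters (log-mean and log-variance).
Total = 2 * 20 = 40

40


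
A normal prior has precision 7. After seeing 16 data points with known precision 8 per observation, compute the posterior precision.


In the conjugate normal model, precisions add:
tau_posterior = tau_prior + n * tau_data
= 7 + 16*8 = 135

135


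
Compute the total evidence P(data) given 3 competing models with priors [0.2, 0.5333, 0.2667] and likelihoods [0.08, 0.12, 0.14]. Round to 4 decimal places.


Marginal likelihood = sum P(model_i) * P(data|model_i)
Model 1: 0.2 * 0.08 = 0.016
Model 2: 0.5333 * 0.12 = 0.064
Model 3: 0.2667 * 0.14 = 0.0373
Total = 0.1173

0.1173


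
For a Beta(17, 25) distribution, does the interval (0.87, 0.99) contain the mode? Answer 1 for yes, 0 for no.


Mode of Beta(a,b) = (a-1)/(a+b-2)
= (17-1)/(17+25-2) = 0.4
Check: 0.87 <= 0.4 <= 0.99?
Result: 0

0


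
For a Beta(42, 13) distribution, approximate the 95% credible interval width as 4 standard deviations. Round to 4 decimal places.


Variance of Beta(a,b) = ab / ((a+b)^2 * (a+b+1))
= 42*13 / ((55)^2 * 56)
= 0.0032
SD = sqrt(0.0032) = 0.0568
Width = 4 * SD = 0.2271

0.2271


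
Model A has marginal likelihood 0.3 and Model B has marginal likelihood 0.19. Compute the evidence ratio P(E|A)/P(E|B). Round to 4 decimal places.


Evidence ratio = P(E|A) / P(E|B)
= 0.3 / 0.19
= 1.5789

1.5789


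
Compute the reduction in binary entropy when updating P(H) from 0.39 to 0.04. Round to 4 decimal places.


H_before = -p*log2(p) - (1-p)*log2(1-p) for p=0.39: 0.9648
H_after for p=0.04: 0.2423
Reduction = 0.9648 - 0.2423 = 0.7225

0.7225


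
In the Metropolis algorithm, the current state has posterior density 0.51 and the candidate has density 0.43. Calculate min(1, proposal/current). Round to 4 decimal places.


Ratio = 0.43/0.51 = 0.8431
Acceptance probability = min(1, 0.8431)
= 0.8431

0.8431


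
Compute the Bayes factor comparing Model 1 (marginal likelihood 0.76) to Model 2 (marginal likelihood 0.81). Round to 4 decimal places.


BF12 = marginal likelihood of M1 / marginal likelihood of M2
= 0.76/0.81
= 0.9383

0.9383


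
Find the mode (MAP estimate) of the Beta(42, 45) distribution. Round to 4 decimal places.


For Beta(a,b) with a,b > 1:
Mode = (a-1)/(a+b-2) = (42-1)/(87-2)
= 41/85 = 0.4824

0.4824


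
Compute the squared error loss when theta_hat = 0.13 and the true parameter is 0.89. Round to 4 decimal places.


L = (theta_hat - theta_true)^2
= (0.13 - 0.89)^2
= -0.76^2 = 0.5776

0.5776


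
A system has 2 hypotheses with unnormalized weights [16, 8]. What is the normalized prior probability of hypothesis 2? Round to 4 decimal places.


The normalized prior is the weight divided by the total.
Total weight = 24
P(H2) = 8 / 24 = 0.3333

0.3333


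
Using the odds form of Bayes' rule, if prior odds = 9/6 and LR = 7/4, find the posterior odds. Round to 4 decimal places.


Bayes' rule in odds form: posterior odds = prior odds * LR
= (9 * 7) / (6 * 4)
= 63/24 = 2.625

2.625


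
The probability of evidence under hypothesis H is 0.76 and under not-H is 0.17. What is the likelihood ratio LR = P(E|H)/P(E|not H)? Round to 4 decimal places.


LR = 0.76 / 0.17
= 4.4706

4.4706


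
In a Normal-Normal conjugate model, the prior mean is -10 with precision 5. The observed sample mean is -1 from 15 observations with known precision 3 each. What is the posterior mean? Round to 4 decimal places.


Posterior precision = tau0 + n*tau = 5 + 15*3 = 50
Posterior mean = (tau0*mu0 + n*tau*xbar) / posterior_precision
= (5*-10 + 15*3*-1) / 50
= -95 / 50 = -1.9

-1.9


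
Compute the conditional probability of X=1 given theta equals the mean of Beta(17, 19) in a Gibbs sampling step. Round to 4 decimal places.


Mean of Beta(17, 19) = 0.4722
P(X=1 | theta=0.4722) = 0.4722

0.4722


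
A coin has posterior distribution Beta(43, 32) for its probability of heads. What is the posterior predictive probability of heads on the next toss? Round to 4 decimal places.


Posterior predictive = E[theta] = alpha/(alpha+beta)
= 43/75
= 0.5733

0.5733


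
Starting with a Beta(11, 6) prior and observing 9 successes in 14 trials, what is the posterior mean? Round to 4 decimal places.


Posterior parameters: alpha = 11 + 9 = 20
beta = 6 + 5 = 11
Posterior mean = alpha / (alpha + beta) = 20 / 31
= 0.6452

0.6452


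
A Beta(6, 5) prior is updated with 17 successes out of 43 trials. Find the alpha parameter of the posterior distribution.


In the Beta-Binomial conjugate update:
alpha_post = alpha_prior + successes
= 6 + 17
= 23

23


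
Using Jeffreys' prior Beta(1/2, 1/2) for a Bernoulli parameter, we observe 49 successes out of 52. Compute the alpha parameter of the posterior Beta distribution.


Conjugate update: Beta(0.5 + k, 0.5 + n - k).
k = 49, n - k = 3
Posterior alpha = 0.5 + k = 0.5 + 49 = 49.5

49.5


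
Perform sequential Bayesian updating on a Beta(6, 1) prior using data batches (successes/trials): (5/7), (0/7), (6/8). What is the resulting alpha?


Accumulate successes: 11
Posterior alpha = prior alpha + sum of successes
= 6 + 11 = 17

17


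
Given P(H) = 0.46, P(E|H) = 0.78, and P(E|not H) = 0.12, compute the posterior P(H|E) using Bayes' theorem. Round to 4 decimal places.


By Bayes' theorem: P(H|E) = P(E|H)*P(H) / P(E)
P(E) = P(E|H)*P(H) + P(E|not H)*P(not H)
P(E) = 0.78*0.46 + 0.12*0.54 = 0.4236
P(H|E) = 0.78*0.46 / 0.4236 = 0.847

0.847


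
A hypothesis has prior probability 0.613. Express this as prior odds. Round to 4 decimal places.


Odds = P(H) / P(not H) = 0.613 / 0.387
= 1.584

1.584


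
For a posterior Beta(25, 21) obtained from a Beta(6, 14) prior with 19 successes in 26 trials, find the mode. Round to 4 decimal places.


Mode = (alpha - 1) / (alpha + beta - 2)
= 24 / 44
= 0.5455

0.5455


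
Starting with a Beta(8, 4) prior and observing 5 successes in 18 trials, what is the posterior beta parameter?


Posterior beta = prior beta + failures
Failures = 18 - 5 = 13
beta_post = 4 + 13 = 17

17


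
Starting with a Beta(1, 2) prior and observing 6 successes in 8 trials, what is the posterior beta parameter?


Posterior beta = prior beta + failures
Failures = 8 - 6 = 2
beta_post = 2 + 2 = 4

4


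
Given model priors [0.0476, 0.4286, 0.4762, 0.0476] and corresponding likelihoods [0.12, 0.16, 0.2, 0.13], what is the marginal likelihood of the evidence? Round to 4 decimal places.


P(E) = sum_i P(M_i) P(E|M_i)
= 0.0057 + 0.0686 + 0.0952 + 0.0062
= 0.1757

0.1757


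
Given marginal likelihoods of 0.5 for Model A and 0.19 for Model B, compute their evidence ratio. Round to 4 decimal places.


Ratio = ML(A) / ML(B) = 0.5/0.19
= 2.6316

2.6316


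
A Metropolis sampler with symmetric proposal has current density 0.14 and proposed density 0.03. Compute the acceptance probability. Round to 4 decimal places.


For symmetric proposals, acceptance = min(1, pi(x*)/pi(x))
= min(1, 0.03/0.14)
= min(1, 0.2143) = 0.2143

0.2143


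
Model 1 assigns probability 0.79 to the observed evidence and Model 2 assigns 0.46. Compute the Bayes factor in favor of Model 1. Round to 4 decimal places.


BF = P(data|M1) / P(data|M2)
= 0.79 / 0.46 = 1.7174

1.7174


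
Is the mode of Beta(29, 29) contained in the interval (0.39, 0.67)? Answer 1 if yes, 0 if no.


Mode = (a-1)/(a+b-2) = 28/56 = 0.5
Interval: (0.39, 0.67)
Contains mode? 1

1


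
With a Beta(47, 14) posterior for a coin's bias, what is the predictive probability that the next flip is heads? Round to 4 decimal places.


The predictive probability equals the posterior mean.
P(next = heads) = alpha / (alpha + beta)
= 47 / 61 = 0.7705

0.7705


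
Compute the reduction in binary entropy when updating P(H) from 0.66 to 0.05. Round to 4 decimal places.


H_before = -p*log2(p) - (1-p)*log2(1-p) for p=0.66: 0.9248
H_after for p=0.05: 0.2864
Reduction = 0.9248 - 0.2864 = 0.6384

0.6384


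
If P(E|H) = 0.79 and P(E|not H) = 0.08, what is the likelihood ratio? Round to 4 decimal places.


Likelihood ratio = P(E|H) / P(E|not H)
= 0.79 / 0.08
= 9.875

9.875


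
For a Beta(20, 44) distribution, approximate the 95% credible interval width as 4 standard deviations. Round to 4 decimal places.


Variance of Beta(a,b) = ab / ((a+b)^2 * (a+b+1))
= 20*44 / ((64)^2 * 65)
= 0.0033
SD = sqrt(0.0033) = 0.0575
Width = 4 * SD = 0.23

0.23


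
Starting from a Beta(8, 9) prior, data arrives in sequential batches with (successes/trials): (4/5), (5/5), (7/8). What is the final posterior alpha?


In sequential Bayesian updating, we sum all successes.
Total successes = 16
Final alpha = 8 + 16 = 24

24


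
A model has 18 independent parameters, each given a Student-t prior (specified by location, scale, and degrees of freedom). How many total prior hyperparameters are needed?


Each Student-t prior needs 3 hyperparameters (location, scale, and degrees of freedom).
Total = 3 * 18 = 54

54


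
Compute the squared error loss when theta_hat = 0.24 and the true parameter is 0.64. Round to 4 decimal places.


L = (theta_hat - theta_true)^2
= (0.24 - 0.64)^2
= -0.4^2 = 0.16

0.16


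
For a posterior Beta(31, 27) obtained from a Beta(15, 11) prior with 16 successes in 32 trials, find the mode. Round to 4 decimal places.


Mode = (alpha - 1) / (alpha + beta - 2)
= 30 / 56
= 0.5357

0.5357


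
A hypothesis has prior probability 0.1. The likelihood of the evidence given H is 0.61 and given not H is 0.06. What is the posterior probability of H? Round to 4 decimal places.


Using Bayes' theorem:
P(E) = 0.1 * 0.61 + 0.9 * 0.06
P(E) = 0.115
P(H|E) = (0.1 * 0.61) / 0.115 = 0.5304

0.5304


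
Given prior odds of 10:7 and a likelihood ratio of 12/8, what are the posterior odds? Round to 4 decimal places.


Posterior odds = prior odds * LR
Prior odds = 10/7 = 1.4286
LR = 12/8 = 1.5
Posterior odds = 1.4286 * 1.5 = 2.1429

2.1429


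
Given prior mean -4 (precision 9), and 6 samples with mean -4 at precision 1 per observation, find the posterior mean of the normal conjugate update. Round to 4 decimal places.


The posterior mean is a precision-weighted average of prior and data.
Post. prec. = 9 + 6 = 15
Post. mean = (-36 + -24)/15 = -60/15 = -4.0

-4.0


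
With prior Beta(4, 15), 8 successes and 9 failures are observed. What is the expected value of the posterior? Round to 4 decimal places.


Posterior = Beta(12, 24)
E[theta] = alpha/(alpha+beta)
= 12/36 = 0.3333

0.3333


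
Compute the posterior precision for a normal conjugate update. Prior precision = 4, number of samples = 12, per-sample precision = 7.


tau_post = tau_0 + n * tau
= 4 + 12 * 7 = 88

88


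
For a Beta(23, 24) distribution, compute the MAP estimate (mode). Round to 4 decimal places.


MAP = mode = (a-1)/(a+b-2)
= (23-1)/(23+24-2)
= 22/45 = 0.4889

0.4889


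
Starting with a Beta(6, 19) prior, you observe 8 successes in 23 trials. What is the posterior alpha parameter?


For a Beta-Binomial conjugate model:
Posterior alpha = prior alpha + number of successes
= 6 + 8 = 14

14


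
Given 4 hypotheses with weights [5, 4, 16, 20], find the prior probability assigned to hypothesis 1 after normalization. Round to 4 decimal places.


To normalize, divide each weight by the sum of all weights.
Sum = 45
Prior(H1) = 5/45 = 0.1111

0.1111


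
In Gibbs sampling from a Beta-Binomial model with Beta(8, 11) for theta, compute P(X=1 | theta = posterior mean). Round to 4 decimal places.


Posterior mean = alpha/(alpha+beta) = 8/19 = 0.4211
P(X=1|theta=mean) = theta = 0.4211

0.4211


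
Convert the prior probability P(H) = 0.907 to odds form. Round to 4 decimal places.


P(not H) = 1 - 0.907 = 0.093
Odds = 0.907 / 0.093 = 9.7527

9.7527


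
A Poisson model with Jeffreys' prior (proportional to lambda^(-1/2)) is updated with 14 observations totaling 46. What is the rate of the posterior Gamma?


Posterior = Gamma(0.5 + S, n)
= Gamma(0.5 + 46, 14)
Posterior rate = 0 + n = 14

14.0


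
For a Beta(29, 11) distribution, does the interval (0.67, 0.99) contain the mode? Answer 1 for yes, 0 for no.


Mode of Beta(a,b) = (a-1)/(a+b-2)
= (29-1)/(29+11-2) = 0.7368
Check: 0.67 <= 0.7368 <= 0.99?
Result: 1

1


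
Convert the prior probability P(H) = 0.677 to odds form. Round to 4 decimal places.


P(not H) = 1 - 0.677 = 0.323
Odds = 0.677 / 0.323 = 2.096

2.096


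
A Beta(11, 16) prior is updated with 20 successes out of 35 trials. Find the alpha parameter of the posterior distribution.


In the Beta-Binomial conjugate update:
alpha_post = alpha_prior + successes
= 11 + 20
= 31

31


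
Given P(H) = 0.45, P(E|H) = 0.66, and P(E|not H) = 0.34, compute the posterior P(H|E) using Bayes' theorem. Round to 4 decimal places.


By Bayes' theorem: P(H|E) = P(E|H)*P(H) / P(E)
P(E) = P(E|H)*P(H) + P(E|not H)*P(not H)
P(E) = 0.66*0.45 + 0.34*0.55 = 0.484
P(H|E) = 0.66*0.45 / 0.484 = 0.6136

0.6136


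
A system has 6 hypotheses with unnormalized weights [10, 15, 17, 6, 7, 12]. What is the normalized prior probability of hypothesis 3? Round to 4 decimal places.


The normalized prior is the weight divided by the total.
Total weight = 67
P(H3) = 17 / 67 = 0.2537

0.2537


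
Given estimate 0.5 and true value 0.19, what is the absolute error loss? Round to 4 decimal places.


Absolute error = |estimate - true|
= |0.31| = 0.31

0.31


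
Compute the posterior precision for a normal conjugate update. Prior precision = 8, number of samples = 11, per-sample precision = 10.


tau_post = tau_0 + n * tau
= 8 + 11 * 10 = 118

118


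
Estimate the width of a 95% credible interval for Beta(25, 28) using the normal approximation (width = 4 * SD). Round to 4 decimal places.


For Beta(a,b): Var = ab/((a+b)^2(a+b+1))
Var = 0.0046, SD = 0.0679
Approximate 95% CI width = 4 * 0.0679 = 0.2717

0.2717


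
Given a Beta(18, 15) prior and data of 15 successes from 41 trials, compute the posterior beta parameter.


Number of failures = 41 - 15 = 26
Posterior beta = 15 + 26 = 41

41


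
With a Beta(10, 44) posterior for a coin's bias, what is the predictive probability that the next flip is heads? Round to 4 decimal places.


The predictive probability equals the posterior mean.
P(next = heads) = alpha / (alpha + beta)
= 10 / 54 = 0.1852

0.1852


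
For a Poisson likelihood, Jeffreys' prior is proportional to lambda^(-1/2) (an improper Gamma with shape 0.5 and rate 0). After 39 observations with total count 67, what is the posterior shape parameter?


Jeffreys' prior for Poisson is proportional to lambda^(-1/2).
Posterior is Gamma(0.5 + S, 0 + n) = Gamma(0.5 + 67, 39).
Posterior shape = 0.5 + S = 0.5 + 67 = 67.5

67.5


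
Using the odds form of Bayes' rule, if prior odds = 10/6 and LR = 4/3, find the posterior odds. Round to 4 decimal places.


Bayes' rule in odds form: posterior odds = prior odds * LR
= (10 * 4) / (6 * 3)
= 40/18 = 2.2222

2.2222


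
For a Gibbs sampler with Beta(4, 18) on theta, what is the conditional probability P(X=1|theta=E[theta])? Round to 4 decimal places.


E[theta] = 4/(4+18) = 0.1818
P(X=1|theta) = theta = 0.1818

0.1818


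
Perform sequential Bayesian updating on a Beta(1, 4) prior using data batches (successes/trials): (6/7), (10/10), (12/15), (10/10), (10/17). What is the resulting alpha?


Accumulate successes: 48
Posterior alpha = prior alpha + sum of successes
= 1 + 48 = 49

49


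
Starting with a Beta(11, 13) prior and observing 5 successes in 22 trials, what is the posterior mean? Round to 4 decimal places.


Posterior parameters: alpha = 11 + 5 = 16
beta = 13 + 17 = 30
Posterior mean = alpha / (alpha + beta) = 16 / 46
= 0.3478

0.3478


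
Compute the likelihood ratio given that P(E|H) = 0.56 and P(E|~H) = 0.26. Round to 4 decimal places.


LR = P(E|H) / P(E|~H)
= 0.56 / 0.26 = 2.1538

2.1538


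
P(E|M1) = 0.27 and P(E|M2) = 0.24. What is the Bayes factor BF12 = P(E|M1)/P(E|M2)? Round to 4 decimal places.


Bayes factor BF12 = P(E|M1) / P(E|M2)
= 0.27 / 0.24
= 1.125

1.125


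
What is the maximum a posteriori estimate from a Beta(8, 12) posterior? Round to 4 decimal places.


The MAP estimate equals the mode of the distribution.
Mode of Beta(a,b) = (a-1)/(a+b-2)
= 7/18
= 0.3889

0.3889


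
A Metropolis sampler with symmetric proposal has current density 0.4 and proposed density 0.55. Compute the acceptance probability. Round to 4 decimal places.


For symmetric proposals, acceptance = min(1, pi(x*)/pi(x))
= min(1, 0.55/0.4)
= min(1, 1.375) = 1.0

1.0


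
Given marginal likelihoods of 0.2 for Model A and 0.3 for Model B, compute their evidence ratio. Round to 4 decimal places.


Ratio = ML(A) / ML(B) = 0.2/0.3
= 0.6667

0.6667


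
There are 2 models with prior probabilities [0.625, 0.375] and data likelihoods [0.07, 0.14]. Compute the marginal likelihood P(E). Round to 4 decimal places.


P(E) = sum over models of P(M_i) * P(E|M_i)
= 0.625*0.07 + 0.375*0.14
= 0.0963

0.0963


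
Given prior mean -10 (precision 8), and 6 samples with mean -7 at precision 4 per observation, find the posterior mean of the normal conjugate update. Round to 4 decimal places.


The posterior mean is a precision-weighted average of prior and data.
Post. prec. = 8 + 24 = 32
Post. mean = (-80 + -168)/32 = -248/32 = -7.75

-7.75


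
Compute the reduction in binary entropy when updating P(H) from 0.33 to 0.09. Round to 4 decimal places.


H_before = -p*log2(p) - (1-p)*log2(1-p) for p=0.33: 0.9149
H_after for p=0.09: 0.4365
Reduction = 0.9149 - 0.4365 = 0.4785

0.4785


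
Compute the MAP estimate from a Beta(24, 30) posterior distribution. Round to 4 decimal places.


MAP = mode of Beta distribution
= (alpha - 1)/(alpha + beta - 2)
= (24-1)/(24+30-2)
= 23/52 = 0.4423

0.4423
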